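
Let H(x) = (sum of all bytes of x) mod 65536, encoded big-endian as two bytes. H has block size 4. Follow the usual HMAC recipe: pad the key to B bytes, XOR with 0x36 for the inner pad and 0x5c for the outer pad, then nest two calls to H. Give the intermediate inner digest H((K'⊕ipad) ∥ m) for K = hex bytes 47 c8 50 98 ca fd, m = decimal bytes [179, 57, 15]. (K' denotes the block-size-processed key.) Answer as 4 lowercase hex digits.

0224

Key hex bytes 47 c8 50 98 ca fd is 6 bytes > B = 4, so hash it first: H(key) = 03 be, then zero-pad to 4 bytes: K' = 03 be 00 00.
K' ⊕ ipad = 35 88 36 36.
Inner input = 35 88 36 36 ∥ b3 39 0f.
Inner hash: sum = 53+136+54+54+179+57+15 = 548 → 02 24.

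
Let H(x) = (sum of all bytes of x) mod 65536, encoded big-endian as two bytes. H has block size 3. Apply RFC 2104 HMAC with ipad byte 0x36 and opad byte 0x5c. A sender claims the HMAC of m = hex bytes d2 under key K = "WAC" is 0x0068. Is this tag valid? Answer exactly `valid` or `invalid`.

Key "WAC" = 57 41 43 is exactly B = 3 bytes: K' = 57 41 43.
K' ⊕ ipad = 61 77 75; K' ⊕ opad = 0b 1d 1f.
Inner hash: sum = 97+119+117+210 = 543 → 02 1f.
Outer hash (recomputed tag): sum = 11+29+31+2+31 = 104 → 00 68.
Recomputed tag = 0068; claimed = 0068 → match.

valid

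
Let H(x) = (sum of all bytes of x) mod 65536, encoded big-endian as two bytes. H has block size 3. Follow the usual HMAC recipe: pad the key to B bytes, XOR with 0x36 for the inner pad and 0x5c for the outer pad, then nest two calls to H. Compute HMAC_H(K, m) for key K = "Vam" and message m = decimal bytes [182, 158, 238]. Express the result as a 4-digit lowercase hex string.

Key "Vam" = 56 61 6d is exactly B = 3 bytes: K' = 56 61 6d.
K' ⊕ ipad = 60 57 5b.  K' ⊕ opad = 0a 3d 31.
Inner input = (K'⊕ipad) ∥ m = 60 57 5b ∥ b6 9e ee.
Inner hash: sum = 96+87+91+182+158+238 = 852 → 03 54.
Outer input = (K'⊕opad) ∥ inner = 0a 3d 31 ∥ 03 54.
Outer hash (tag): sum = 10+61+49+3+84 = 207 → 00 cf.

00cf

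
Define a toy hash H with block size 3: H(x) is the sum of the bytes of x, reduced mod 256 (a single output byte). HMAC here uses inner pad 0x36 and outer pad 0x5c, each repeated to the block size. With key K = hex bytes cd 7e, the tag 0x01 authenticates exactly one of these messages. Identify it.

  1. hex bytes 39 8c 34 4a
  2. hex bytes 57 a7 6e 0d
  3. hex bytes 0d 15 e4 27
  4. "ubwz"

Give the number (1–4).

Key hex bytes cd 7e is 2 bytes ≤ B = 3; zero-pad to 3 bytes: K' = cd 7e 00.
K' ⊕ ipad = fb 48 36; K' ⊕ opad = 91 22 5c.
m1: inner = H(fb 48 36 39 8c 34 4a) = bc; tag = H(91 22 5c bc) = cb
m2: inner = H(fb 48 36 57 a7 6e 0d) = f2; tag = H(91 22 5c f2) = 01 ← matches
m3: inner = H(fb 48 36 0d 15 e4 27) = a6; tag = H(91 22 5c a6) = b5
m4: inner = H(fb 48 36 75 62 77 7a) = 41; tag = H(91 22 5c 41) = 50

2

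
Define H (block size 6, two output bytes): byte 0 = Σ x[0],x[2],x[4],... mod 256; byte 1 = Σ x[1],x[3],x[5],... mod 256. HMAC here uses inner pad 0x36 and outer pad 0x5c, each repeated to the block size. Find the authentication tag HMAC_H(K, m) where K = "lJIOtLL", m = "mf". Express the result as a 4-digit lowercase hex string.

fd16

Key "lJIOtLL" = 6c 4a 49 4f 74 4c 4c is 7 bytes > B = 6, so hash it first: H(key) = 75 e5, then zero-pad to 6 bytes: K' = 75 e5 00 00 00 00.
K' ⊕ ipad = 43 d3 36 36 36 36.  K' ⊕ opad = 29 b9 5c 5c 5c 5c.
Inner input = (K'⊕ipad) ∥ m = 43 d3 36 36 36 36 ∥ 6d 66.
Inner hash: even-index sum = 284 mod 256 = 28; odd-index sum = 421 mod 256 = 165 → 1c a5.
Outer input = (K'⊕opad) ∥ inner = 29 b9 5c 5c 5c 5c ∥ 1c a5.
Outer hash (tag): even-index sum = 253 mod 256 = 253; odd-index sum = 534 mod 256 = 22 → fd 16.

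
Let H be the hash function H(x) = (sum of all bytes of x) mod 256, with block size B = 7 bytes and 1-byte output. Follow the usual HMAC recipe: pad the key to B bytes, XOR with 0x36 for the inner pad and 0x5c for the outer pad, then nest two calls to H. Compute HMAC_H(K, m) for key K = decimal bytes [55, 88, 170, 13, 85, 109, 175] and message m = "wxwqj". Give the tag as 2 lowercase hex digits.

c1

Key decimal bytes [55, 88, 170, 13, 85, 109, 175] = 37 58 aa 0d 55 6d af is exactly B = 7 bytes: K' = 37 58 aa 0d 55 6d af.
K' ⊕ ipad = 01 6e 9c 3b 63 5b 99.  K' ⊕ opad = 6b 04 f6 51 09 31 f3.
Inner input = (K'⊕ipad) ∥ m = 01 6e 9c 3b 63 5b 99 ∥ 77 78 77 71 6a.
Inner hash: sum = 1+110+156+59+99+91+153+119+120+119+113+106 = 1246; mod 256 = 222 → de.
Outer input = (K'⊕opad) ∥ inner = 6b 04 f6 51 09 31 f3 ∥ de.
Outer hash (tag): sum = 107+4+246+81+9+49+243+222 = 961; mod 256 = 193 → c1.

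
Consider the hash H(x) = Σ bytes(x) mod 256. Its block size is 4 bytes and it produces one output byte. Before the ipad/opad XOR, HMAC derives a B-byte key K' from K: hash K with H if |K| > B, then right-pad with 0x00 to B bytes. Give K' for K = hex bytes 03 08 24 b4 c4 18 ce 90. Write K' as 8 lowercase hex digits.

|K| = 8 > B = 4, so first hash the key.
H(K): sum = 3+8+36+180+196+24+206+144 = 797; mod 256 = 29 → 1d.
Zero-pad H(K) = 1d to 4 bytes: K' = 1d 00 00 00.

1d000000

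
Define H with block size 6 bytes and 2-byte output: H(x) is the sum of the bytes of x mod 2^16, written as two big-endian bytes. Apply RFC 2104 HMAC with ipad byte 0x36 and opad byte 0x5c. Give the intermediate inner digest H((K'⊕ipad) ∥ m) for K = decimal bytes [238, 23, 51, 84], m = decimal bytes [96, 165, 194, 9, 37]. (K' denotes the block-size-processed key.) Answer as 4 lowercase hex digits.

Key decimal bytes [238, 23, 51, 84] = ee 17 33 54 is 4 bytes ≤ B = 6; zero-pad to 6 bytes: K' = ee 17 33 54 00 00.
K' ⊕ ipad = d8 21 05 62 36 36.
Inner input = d8 21 05 62 36 36 ∥ 60 a5 c2 09 25.
Inner hash: sum = 216+33+5+98+54+54+96+165+194+9+37 = 961 → 03 c1.

03c1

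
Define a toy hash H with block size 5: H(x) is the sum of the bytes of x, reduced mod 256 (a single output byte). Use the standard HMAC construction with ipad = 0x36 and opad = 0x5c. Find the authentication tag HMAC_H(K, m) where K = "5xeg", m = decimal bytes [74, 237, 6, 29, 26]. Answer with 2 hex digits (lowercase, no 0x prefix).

Key "5xeg" = 35 78 65 67 is 4 bytes ≤ B = 5; zero-pad to 5 bytes: K' = 35 78 65 67 00.
K' ⊕ ipad = 03 4e 53 51 36.  K' ⊕ opad = 69 24 39 3b 5c.
Inner input = (K'⊕ipad) ∥ m = 03 4e 53 51 36 ∥ 4a ed 06 1d 1a.
Inner hash: sum = 3+78+83+81+54+74+237+6+29+26 = 671; mod 256 = 159 → 9f.
Outer input = (K'⊕opad) ∥ inner = 69 24 39 3b 5c ∥ 9f.
Outer hash (tag): sum = 105+36+57+59+92+159 = 508; mod 256 = 252 → fc.

fc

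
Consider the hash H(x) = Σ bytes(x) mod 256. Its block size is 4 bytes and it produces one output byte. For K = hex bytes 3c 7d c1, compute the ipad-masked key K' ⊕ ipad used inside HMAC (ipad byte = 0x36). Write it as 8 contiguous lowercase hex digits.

Key hex bytes 3c 7d c1 is 3 bytes ≤ B = 4; zero-pad to 4 bytes: K' = 3c 7d c1 00.
XOR each byte with 0x36: 3c⊕36=0a, 7d⊕36=4b, c1⊕36=f7, 00⊕36=36.

0a4bf736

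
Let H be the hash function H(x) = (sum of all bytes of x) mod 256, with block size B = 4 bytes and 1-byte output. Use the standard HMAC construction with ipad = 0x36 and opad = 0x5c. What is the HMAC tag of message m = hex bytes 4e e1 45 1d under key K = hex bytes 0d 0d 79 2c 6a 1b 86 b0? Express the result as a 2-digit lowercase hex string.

Key hex bytes 0d 0d 79 2c 6a 1b 86 b0 is 8 bytes > B = 4, so hash it first: H(key) = 7a, then zero-pad to 4 bytes: K' = 7a 00 00 00.
K' ⊕ ipad = 4c 36 36 36.  K' ⊕ opad = 26 5c 5c 5c.
Inner input = (K'⊕ipad) ∥ m = 4c 36 36 36 ∥ 4e e1 45 1d.
Inner hash: sum = 76+54+54+54+78+225+69+29 = 639; mod 256 = 127 → 7f.
Outer input = (K'⊕opad) ∥ inner = 26 5c 5c 5c ∥ 7f.
Outer hash (tag): sum = 38+92+92+92+127 = 441; mod 256 = 185 → b9.

b9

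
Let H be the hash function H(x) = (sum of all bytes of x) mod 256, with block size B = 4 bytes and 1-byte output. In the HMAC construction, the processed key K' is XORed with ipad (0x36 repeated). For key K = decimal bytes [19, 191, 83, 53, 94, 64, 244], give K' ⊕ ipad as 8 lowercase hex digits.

da363636

Key decimal bytes [19, 191, 83, 53, 94, 64, 244] = 13 bf 53 35 5e 40 f4 is 7 bytes > B = 4, so hash it first: H(key) = ec, then zero-pad to 4 bytes: K' = ec 00 00 00.
XOR each byte with 0x36: ec⊕36=da, 00⊕36=36, 00⊕36=36, 00⊕36=36.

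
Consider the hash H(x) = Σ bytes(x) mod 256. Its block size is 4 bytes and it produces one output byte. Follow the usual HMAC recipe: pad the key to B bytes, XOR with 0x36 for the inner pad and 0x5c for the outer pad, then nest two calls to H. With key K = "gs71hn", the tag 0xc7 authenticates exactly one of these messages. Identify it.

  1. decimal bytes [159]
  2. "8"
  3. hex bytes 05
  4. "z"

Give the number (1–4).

1

Key "gs71hn" = 67 73 37 31 68 6e is 6 bytes > B = 4, so hash it first: H(key) = 18, then zero-pad to 4 bytes: K' = 18 00 00 00.
K' ⊕ ipad = 2e 36 36 36; K' ⊕ opad = 44 5c 5c 5c.
m1: inner = H(2e 36 36 36 9f) = 6f; tag = H(44 5c 5c 5c 6f) = c7 ← matches
m2: inner = H(2e 36 36 36 38) = 08; tag = H(44 5c 5c 5c 08) = 60
m3: inner = H(2e 36 36 36 05) = d5; tag = H(44 5c 5c 5c d5) = 2d
m4: inner = H(2e 36 36 36 7a) = 4a; tag = H(44 5c 5c 5c 4a) = a2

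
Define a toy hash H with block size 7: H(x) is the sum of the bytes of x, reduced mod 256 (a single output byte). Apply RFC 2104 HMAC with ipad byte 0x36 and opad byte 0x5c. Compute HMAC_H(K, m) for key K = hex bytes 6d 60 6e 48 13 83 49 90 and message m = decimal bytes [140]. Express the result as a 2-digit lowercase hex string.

Key hex bytes 6d 60 6e 48 13 83 49 90 is 8 bytes > B = 7, so hash it first: H(key) = f2, then zero-pad to 7 bytes: K' = f2 00 00 00 00 00 00.
K' ⊕ ipad = c4 36 36 36 36 36 36.  K' ⊕ opad = ae 5c 5c 5c 5c 5c 5c.
Inner input = (K'⊕ipad) ∥ m = c4 36 36 36 36 36 36 ∥ 8c.
Inner hash: sum = 196+54+54+54+54+54+54+140 = 660; mod 256 = 148 → 94.
Outer input = (K'⊕opad) ∥ inner = ae 5c 5c 5c 5c 5c 5c ∥ 94.
Outer hash (tag): sum = 174+92+92+92+92+92+92+148 = 874; mod 256 = 106 → 6a.

6a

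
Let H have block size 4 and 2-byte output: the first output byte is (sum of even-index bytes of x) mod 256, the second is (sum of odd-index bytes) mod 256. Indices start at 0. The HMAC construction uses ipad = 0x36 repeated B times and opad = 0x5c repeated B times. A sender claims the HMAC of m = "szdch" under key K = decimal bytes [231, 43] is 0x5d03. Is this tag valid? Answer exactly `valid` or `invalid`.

valid

Key decimal bytes [231, 43] = e7 2b is 2 bytes ≤ B = 4; zero-pad to 4 bytes: K' = e7 2b 00 00.
K' ⊕ ipad = d1 1d 36 36; K' ⊕ opad = bb 77 5c 5c.
Inner hash: even-index sum = 582 mod 256 = 70; odd-index sum = 304 mod 256 = 48 → 46 30.
Outer hash (recomputed tag): even-index sum = 349 mod 256 = 93; odd-index sum = 259 mod 256 = 3 → 5d 03.
Recomputed tag = 5d03; claimed = 5d03 → match.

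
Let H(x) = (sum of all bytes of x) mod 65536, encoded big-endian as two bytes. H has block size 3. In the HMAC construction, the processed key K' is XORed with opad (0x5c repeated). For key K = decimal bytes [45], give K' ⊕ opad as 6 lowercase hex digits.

715c5c

Key decimal bytes [45] = 2d is 1 byte ≤ B = 3; zero-pad to 3 bytes: K' = 2d 00 00.
XOR each byte with 0x5c: 2d⊕5c=71, 00⊕5c=5c, 00⊕5c=5c.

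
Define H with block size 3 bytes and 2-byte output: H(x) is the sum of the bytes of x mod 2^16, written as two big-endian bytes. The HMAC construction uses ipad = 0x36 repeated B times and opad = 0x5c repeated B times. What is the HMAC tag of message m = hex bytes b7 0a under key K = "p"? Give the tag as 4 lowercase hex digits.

Key "p" = 70 is 1 byte ≤ B = 3; zero-pad to 3 bytes: K' = 70 00 00.
K' ⊕ ipad = 46 36 36.  K' ⊕ opad = 2c 5c 5c.
Inner input = (K'⊕ipad) ∥ m = 46 36 36 ∥ b7 0a.
Inner hash: sum = 70+54+54+183+10 = 371 → 01 73.
Outer input = (K'⊕opad) ∥ inner = 2c 5c 5c ∥ 01 73.
Outer hash (tag): sum = 44+92+92+1+115 = 344 → 01 58.

0158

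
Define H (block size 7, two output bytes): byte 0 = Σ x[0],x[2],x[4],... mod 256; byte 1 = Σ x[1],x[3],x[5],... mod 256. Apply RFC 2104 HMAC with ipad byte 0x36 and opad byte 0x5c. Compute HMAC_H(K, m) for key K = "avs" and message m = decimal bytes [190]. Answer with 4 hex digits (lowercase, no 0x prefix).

8eea

Key "avs" = 61 76 73 is 3 bytes ≤ B = 7; zero-pad to 7 bytes: K' = 61 76 73 00 00 00 00.
K' ⊕ ipad = 57 40 45 36 36 36 36.  K' ⊕ opad = 3d 2a 2f 5c 5c 5c 5c.
Inner input = (K'⊕ipad) ∥ m = 57 40 45 36 36 36 36 ∥ be.
Inner hash: even-index sum = 264 mod 256 = 8; odd-index sum = 362 mod 256 = 106 → 08 6a.
Outer input = (K'⊕opad) ∥ inner = 3d 2a 2f 5c 5c 5c 5c ∥ 08 6a.
Outer hash (tag): even-index sum = 398 mod 256 = 142; odd-index sum = 234 mod 256 = 234 → 8e ea.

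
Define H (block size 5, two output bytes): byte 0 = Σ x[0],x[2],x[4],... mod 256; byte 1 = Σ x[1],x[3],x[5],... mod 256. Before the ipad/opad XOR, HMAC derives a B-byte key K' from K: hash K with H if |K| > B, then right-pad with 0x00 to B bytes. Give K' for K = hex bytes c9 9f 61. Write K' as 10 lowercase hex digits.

Key hex bytes c9 9f 61 is 3 bytes ≤ B = 5; zero-pad to 5 bytes: K' = c9 9f 61 00 00.

c99f610000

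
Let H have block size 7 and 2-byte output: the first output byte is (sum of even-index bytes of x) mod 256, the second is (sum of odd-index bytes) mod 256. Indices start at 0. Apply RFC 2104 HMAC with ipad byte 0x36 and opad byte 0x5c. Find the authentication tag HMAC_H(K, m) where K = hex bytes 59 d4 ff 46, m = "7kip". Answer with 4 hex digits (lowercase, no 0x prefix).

887d

Key hex bytes 59 d4 ff 46 is 4 bytes ≤ B = 7; zero-pad to 7 bytes: K' = 59 d4 ff 46 00 00 00.
K' ⊕ ipad = 6f e2 c9 70 36 36 36.  K' ⊕ opad = 05 88 a3 1a 5c 5c 5c.
Inner input = (K'⊕ipad) ∥ m = 6f e2 c9 70 36 36 36 ∥ 37 6b 69 70.
Inner hash: even-index sum = 639 mod 256 = 127; odd-index sum = 552 mod 256 = 40 → 7f 28.
Outer input = (K'⊕opad) ∥ inner = 05 88 a3 1a 5c 5c 5c ∥ 7f 28.
Outer hash (tag): even-index sum = 392 mod 256 = 136; odd-index sum = 381 mod 256 = 125 → 88 7d.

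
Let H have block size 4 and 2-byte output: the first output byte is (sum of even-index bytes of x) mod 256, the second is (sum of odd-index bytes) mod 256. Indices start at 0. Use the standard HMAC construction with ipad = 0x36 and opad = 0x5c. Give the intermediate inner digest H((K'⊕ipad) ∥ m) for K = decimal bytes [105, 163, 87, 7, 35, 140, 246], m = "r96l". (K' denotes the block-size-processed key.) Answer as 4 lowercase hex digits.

Key decimal bytes [105, 163, 87, 7, 35, 140, 246] = 69 a3 57 07 23 8c f6 is 7 bytes > B = 4, so hash it first: H(key) = d9 36, then zero-pad to 4 bytes: K' = d9 36 00 00.
K' ⊕ ipad = ef 00 36 36.
Inner input = ef 00 36 36 ∥ 72 39 36 6c.
Inner hash: even-index sum = 461 mod 256 = 205; odd-index sum = 219 mod 256 = 219 → cd db.

cddb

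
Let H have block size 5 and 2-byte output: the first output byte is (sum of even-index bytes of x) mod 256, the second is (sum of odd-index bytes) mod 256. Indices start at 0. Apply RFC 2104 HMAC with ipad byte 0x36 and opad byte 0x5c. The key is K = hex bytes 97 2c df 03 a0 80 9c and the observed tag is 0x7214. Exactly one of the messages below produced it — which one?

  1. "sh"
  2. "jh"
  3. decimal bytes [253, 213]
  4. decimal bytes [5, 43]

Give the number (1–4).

3

Key hex bytes 97 2c df 03 a0 80 9c is 7 bytes > B = 5, so hash it first: H(key) = b2 af, then zero-pad to 5 bytes: K' = b2 af 00 00 00.
K' ⊕ ipad = 84 99 36 36 36; K' ⊕ opad = ee f3 5c 5c 5c.
m1: inner = H(84 99 36 36 36 73 68) = 58 42; tag = H(ee f3 5c 5c 5c 58 42) = e8a7
m2: inner = H(84 99 36 36 36 6a 68) = 58 39; tag = H(ee f3 5c 5c 5c 58 39) = dfa7
m3: inner = H(84 99 36 36 36 fd d5) = c5 cc; tag = H(ee f3 5c 5c 5c c5 cc) = 7214 ← matches
m4: inner = H(84 99 36 36 36 05 2b) = 1b d4; tag = H(ee f3 5c 5c 5c 1b d4) = 7a6a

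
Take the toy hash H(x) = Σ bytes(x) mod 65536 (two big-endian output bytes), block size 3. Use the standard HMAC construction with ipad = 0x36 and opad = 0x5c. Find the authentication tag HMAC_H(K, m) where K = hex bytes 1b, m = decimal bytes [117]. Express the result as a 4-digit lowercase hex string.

010e

Key hex bytes 1b is 1 byte ≤ B = 3; zero-pad to 3 bytes: K' = 1b 00 00.
K' ⊕ ipad = 2d 36 36.  K' ⊕ opad = 47 5c 5c.
Inner input = (K'⊕ipad) ∥ m = 2d 36 36 ∥ 75.
Inner hash: sum = 45+54+54+117 = 270 → 01 0e.
Outer input = (K'⊕opad) ∥ inner = 47 5c 5c ∥ 01 0e.
Outer hash (tag): sum = 71+92+92+1+14 = 270 → 01 0e.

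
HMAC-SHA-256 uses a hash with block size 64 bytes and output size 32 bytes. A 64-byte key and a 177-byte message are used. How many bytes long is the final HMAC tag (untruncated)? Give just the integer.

The tag is one SHA-256 digest: 32 bytes.

32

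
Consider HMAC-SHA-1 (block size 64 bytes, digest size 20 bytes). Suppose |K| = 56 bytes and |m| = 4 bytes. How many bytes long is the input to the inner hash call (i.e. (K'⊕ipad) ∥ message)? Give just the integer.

Key is 56 ≤ 64 bytes, zero-padded: |K'| = 64.
Inner input = (K'⊕ipad) ∥ m → 64 + 4 = 68 bytes.

68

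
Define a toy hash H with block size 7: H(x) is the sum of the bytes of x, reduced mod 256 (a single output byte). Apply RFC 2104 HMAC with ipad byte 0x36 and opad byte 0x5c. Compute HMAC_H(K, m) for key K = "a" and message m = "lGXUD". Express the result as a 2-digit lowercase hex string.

Key "a" = 61 is 1 byte ≤ B = 7; zero-pad to 7 bytes: K' = 61 00 00 00 00 00 00.
K' ⊕ ipad = 57 36 36 36 36 36 36.  K' ⊕ opad = 3d 5c 5c 5c 5c 5c 5c.
Inner input = (K'⊕ipad) ∥ m = 57 36 36 36 36 36 36 ∥ 6c 47 58 55 44.
Inner hash: sum = 87+54+54+54+54+54+54+108+71+88+85+68 = 831; mod 256 = 63 → 3f.
Outer input = (K'⊕opad) ∥ inner = 3d 5c 5c 5c 5c 5c 5c ∥ 3f.
Outer hash (tag): sum = 61+92+92+92+92+92+92+63 = 676; mod 256 = 164 → a4.

a4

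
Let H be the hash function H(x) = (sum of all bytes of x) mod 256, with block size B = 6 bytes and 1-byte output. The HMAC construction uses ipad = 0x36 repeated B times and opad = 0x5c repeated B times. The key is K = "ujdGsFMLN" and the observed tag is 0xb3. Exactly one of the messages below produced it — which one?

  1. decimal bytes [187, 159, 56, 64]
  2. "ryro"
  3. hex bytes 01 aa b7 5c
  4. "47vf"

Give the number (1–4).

4

Key "ujdGsFMLN" = 75 6a 64 47 73 46 4d 4c 4e is 9 bytes > B = 6, so hash it first: H(key) = 2a, then zero-pad to 6 bytes: K' = 2a 00 00 00 00 00.
K' ⊕ ipad = 1c 36 36 36 36 36; K' ⊕ opad = 76 5c 5c 5c 5c 5c.
m1: inner = H(1c 36 36 36 36 36 bb 9f 38 40) = fc; tag = H(76 5c 5c 5c 5c 5c fc) = 3e
m2: inner = H(1c 36 36 36 36 36 72 79 72 6f) = f6; tag = H(76 5c 5c 5c 5c 5c f6) = 38
m3: inner = H(1c 36 36 36 36 36 01 aa b7 5c) = e8; tag = H(76 5c 5c 5c 5c 5c e8) = 2a
m4: inner = H(1c 36 36 36 36 36 34 37 76 66) = 71; tag = H(76 5c 5c 5c 5c 5c 71) = b3 ← matches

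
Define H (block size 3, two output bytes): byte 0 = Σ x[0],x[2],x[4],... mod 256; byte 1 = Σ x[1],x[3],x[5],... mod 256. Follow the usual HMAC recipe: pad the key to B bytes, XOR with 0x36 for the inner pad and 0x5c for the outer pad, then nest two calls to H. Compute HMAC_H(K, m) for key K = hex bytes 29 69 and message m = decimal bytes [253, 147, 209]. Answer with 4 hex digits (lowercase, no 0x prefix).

Key hex bytes 29 69 is 2 bytes ≤ B = 3; zero-pad to 3 bytes: K' = 29 69 00.
K' ⊕ ipad = 1f 5f 36.  K' ⊕ opad = 75 35 5c.
Inner input = (K'⊕ipad) ∥ m = 1f 5f 36 ∥ fd 93 d1.
Inner hash: even-index sum = 232 mod 256 = 232; odd-index sum = 557 mod 256 = 45 → e8 2d.
Outer input = (K'⊕opad) ∥ inner = 75 35 5c ∥ e8 2d.
Outer hash (tag): even-index sum = 254 mod 256 = 254; odd-index sum = 285 mod 256 = 29 → fe 1d.

fe1d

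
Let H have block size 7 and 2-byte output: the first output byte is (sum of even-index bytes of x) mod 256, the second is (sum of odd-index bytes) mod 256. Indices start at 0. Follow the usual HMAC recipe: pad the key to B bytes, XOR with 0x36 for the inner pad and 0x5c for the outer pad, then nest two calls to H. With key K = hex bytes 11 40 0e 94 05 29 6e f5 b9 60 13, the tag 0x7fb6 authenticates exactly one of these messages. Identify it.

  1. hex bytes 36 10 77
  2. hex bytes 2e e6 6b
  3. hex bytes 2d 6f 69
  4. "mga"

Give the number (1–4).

Key hex bytes 11 40 0e 94 05 29 6e f5 b9 60 13 is 11 bytes > B = 7, so hash it first: H(key) = 5e 52, then zero-pad to 7 bytes: K' = 5e 52 00 00 00 00 00.
K' ⊕ ipad = 68 64 36 36 36 36 36; K' ⊕ opad = 02 0e 5c 5c 5c 5c 5c.
m1: inner = H(68 64 36 36 36 36 36 36 10 77) = 1a 7d; tag = H(02 0e 5c 5c 5c 5c 5c 1a 7d) = 93e0
m2: inner = H(68 64 36 36 36 36 36 2e e6 6b) = f0 69; tag = H(02 0e 5c 5c 5c 5c 5c f0 69) = 7fb6 ← matches
m3: inner = H(68 64 36 36 36 36 36 2d 6f 69) = 79 66; tag = H(02 0e 5c 5c 5c 5c 5c 79 66) = 7c3f
m4: inner = H(68 64 36 36 36 36 36 6d 67 61) = 71 9e; tag = H(02 0e 5c 5c 5c 5c 5c 71 9e) = b437

2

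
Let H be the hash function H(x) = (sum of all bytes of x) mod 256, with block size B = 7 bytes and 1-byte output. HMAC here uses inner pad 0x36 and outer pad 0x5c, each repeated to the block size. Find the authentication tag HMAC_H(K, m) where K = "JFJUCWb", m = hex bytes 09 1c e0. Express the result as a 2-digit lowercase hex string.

Key "JFJUCWb" = 4a 46 4a 55 43 57 62 is exactly B = 7 bytes: K' = 4a 46 4a 55 43 57 62.
K' ⊕ ipad = 7c 70 7c 63 75 61 54.  K' ⊕ opad = 16 1a 16 09 1f 0b 3e.
Inner input = (K'⊕ipad) ∥ m = 7c 70 7c 63 75 61 54 ∥ 09 1c e0.
Inner hash: sum = 124+112+124+99+117+97+84+9+28+224 = 1018; mod 256 = 250 → fa.
Outer input = (K'⊕opad) ∥ inner = 16 1a 16 09 1f 0b 3e ∥ fa.
Outer hash (tag): sum = 22+26+22+9+31+11+62+250 = 433; mod 256 = 177 → b1.

b1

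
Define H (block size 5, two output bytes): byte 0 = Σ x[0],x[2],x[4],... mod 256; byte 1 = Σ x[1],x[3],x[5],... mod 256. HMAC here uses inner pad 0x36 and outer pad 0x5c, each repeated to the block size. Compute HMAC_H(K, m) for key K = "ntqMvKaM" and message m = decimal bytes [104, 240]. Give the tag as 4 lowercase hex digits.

Key "ntqMvKaM" = 6e 74 71 4d 76 4b 61 4d is 8 bytes > B = 5, so hash it first: H(key) = b6 59, then zero-pad to 5 bytes: K' = b6 59 00 00 00.
K' ⊕ ipad = 80 6f 36 36 36.  K' ⊕ opad = ea 05 5c 5c 5c.
Inner input = (K'⊕ipad) ∥ m = 80 6f 36 36 36 ∥ 68 f0.
Inner hash: even-index sum = 476 mod 256 = 220; odd-index sum = 269 mod 256 = 13 → dc 0d.
Outer input = (K'⊕opad) ∥ inner = ea 05 5c 5c 5c ∥ dc 0d.
Outer hash (tag): even-index sum = 431 mod 256 = 175; odd-index sum = 317 mod 256 = 61 → af 3d.

af3d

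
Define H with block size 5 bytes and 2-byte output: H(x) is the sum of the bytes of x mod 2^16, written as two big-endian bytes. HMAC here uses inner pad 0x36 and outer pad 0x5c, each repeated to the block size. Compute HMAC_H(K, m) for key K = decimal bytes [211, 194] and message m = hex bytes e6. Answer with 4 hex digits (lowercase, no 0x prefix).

Key decimal bytes [211, 194] = d3 c2 is 2 bytes ≤ B = 5; zero-pad to 5 bytes: K' = d3 c2 00 00 00.
K' ⊕ ipad = e5 f4 36 36 36.  K' ⊕ opad = 8f 9e 5c 5c 5c.
Inner input = (K'⊕ipad) ∥ m = e5 f4 36 36 36 ∥ e6.
Inner hash: sum = 229+244+54+54+54+230 = 865 → 03 61.
Outer input = (K'⊕opad) ∥ inner = 8f 9e 5c 5c 5c ∥ 03 61.
Outer hash (tag): sum = 143+158+92+92+92+3+97 = 677 → 02 a5.

02a5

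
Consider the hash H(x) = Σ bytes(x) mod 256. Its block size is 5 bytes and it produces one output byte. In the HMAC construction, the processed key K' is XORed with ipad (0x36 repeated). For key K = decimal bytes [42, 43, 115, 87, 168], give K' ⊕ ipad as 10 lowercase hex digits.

1c1d45619e

Key decimal bytes [42, 43, 115, 87, 168] = 2a 2b 73 57 a8 is exactly B = 5 bytes: K' = 2a 2b 73 57 a8.
XOR each byte with 0x36: 2a⊕36=1c, 2b⊕36=1d, 73⊕36=45, 57⊕36=61, a8⊕36=9e.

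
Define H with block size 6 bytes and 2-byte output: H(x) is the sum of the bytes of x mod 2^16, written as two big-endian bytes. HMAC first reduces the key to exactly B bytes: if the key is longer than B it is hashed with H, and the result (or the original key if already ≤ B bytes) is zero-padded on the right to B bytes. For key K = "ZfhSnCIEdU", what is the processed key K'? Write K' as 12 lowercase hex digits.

|K| = 10 > B = 6, so first hash the key.
H(K): sum = 90+102+104+83+110+67+73+69+100+85 = 883 → 03 73.
Zero-pad H(K) = 03 73 to 6 bytes: K' = 03 73 00 00 00 00.

037300000000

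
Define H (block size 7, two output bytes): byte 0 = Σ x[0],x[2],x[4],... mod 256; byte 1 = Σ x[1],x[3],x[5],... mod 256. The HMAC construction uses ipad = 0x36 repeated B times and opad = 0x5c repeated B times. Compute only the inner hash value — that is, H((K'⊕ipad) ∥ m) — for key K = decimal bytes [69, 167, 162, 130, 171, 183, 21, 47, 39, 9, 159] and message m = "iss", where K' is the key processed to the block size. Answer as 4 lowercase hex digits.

Key decimal bytes [69, 167, 162, 130, 171, 183, 21, 47, 39, 9, 159] = 45 a7 a2 82 ab b7 15 2f 27 09 9f is 11 bytes > B = 7, so hash it first: H(key) = 6d 18, then zero-pad to 7 bytes: K' = 6d 18 00 00 00 00 00.
K' ⊕ ipad = 5b 2e 36 36 36 36 36.
Inner input = 5b 2e 36 36 36 36 36 ∥ 69 73 73.
Inner hash: even-index sum = 368 mod 256 = 112; odd-index sum = 374 mod 256 = 118 → 70 76.

7076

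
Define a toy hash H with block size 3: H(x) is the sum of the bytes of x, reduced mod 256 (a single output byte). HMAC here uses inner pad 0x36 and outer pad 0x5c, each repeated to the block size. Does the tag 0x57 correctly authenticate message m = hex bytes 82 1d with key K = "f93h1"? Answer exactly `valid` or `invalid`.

Key "f93h1" = 66 39 33 68 31 is 5 bytes > B = 3, so hash it first: H(key) = 6b, then zero-pad to 3 bytes: K' = 6b 00 00.
K' ⊕ ipad = 5d 36 36; K' ⊕ opad = 37 5c 5c.
Inner hash: sum = 93+54+54+130+29 = 360; mod 256 = 104 → 68.
Outer hash (recomputed tag): sum = 55+92+92+104 = 343; mod 256 = 87 → 57.
Recomputed tag = 57; claimed = 57 → match.

valid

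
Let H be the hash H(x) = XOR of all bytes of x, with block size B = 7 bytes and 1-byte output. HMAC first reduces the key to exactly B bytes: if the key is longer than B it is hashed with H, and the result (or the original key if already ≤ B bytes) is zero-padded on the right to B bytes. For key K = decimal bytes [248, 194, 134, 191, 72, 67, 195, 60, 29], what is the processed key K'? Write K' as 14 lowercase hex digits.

|K| = 9 > B = 7, so first hash the key.
H(K): XOR f8⊕c2⊕86⊕bf⊕48⊕43⊕c3⊕3c⊕1d = ea.
Zero-pad H(K) = ea to 7 bytes: K' = ea 00 00 00 00 00 00.

ea000000000000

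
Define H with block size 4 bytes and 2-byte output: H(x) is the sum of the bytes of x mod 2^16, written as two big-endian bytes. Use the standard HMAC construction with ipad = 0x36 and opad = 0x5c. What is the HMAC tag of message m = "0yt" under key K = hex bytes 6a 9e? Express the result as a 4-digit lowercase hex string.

023f

Key hex bytes 6a 9e is 2 bytes ≤ B = 4; zero-pad to 4 bytes: K' = 6a 9e 00 00.
K' ⊕ ipad = 5c a8 36 36.  K' ⊕ opad = 36 c2 5c 5c.
Inner input = (K'⊕ipad) ∥ m = 5c a8 36 36 ∥ 30 79 74.
Inner hash: sum = 92+168+54+54+48+121+116 = 653 → 02 8d.
Outer input = (K'⊕opad) ∥ inner = 36 c2 5c 5c ∥ 02 8d.
Outer hash (tag): sum = 54+194+92+92+2+141 = 575 → 02 3f.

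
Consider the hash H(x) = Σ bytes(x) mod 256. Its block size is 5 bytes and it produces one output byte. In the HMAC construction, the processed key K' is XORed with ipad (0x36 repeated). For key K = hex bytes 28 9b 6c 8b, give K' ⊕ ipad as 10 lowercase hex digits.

1ead5abd36

Key hex bytes 28 9b 6c 8b is 4 bytes ≤ B = 5; zero-pad to 5 bytes: K' = 28 9b 6c 8b 00.
XOR each byte with 0x36: 28⊕36=1e, 9b⊕36=ad, 6c⊕36=5a, 8b⊕36=bd, 00⊕36=36.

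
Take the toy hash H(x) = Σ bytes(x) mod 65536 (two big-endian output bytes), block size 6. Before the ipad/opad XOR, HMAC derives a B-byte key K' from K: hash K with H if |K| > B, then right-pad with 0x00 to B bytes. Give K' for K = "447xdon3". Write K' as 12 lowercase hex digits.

028b00000000

|K| = 8 > B = 6, so first hash the key.
H(K): sum = 52+52+55+120+100+111+110+51 = 651 → 02 8b.
Zero-pad H(K) = 02 8b to 6 bytes: K' = 02 8b 00 00 00 00.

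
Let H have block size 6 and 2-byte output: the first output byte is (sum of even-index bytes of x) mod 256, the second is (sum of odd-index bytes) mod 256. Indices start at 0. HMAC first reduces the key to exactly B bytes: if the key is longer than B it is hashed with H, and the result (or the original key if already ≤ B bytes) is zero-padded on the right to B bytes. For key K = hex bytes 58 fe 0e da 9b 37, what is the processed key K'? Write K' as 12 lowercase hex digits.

58fe0eda9b37

Key hex bytes 58 fe 0e da 9b 37 is exactly B = 6 bytes: K' = 58 fe 0e da 9b 37.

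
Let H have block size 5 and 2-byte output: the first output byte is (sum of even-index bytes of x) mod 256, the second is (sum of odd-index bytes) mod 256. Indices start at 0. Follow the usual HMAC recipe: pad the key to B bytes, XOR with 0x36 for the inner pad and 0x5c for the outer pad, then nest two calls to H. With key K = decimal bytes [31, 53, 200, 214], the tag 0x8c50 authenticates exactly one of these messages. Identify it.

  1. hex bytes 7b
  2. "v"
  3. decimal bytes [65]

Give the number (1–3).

Key decimal bytes [31, 53, 200, 214] = 1f 35 c8 d6 is 4 bytes ≤ B = 5; zero-pad to 5 bytes: K' = 1f 35 c8 d6 00.
K' ⊕ ipad = 29 03 fe e0 36; K' ⊕ opad = 43 69 94 8a 5c.
m1: inner = H(29 03 fe e0 36 7b) = 5d 5e; tag = H(43 69 94 8a 5c 5d 5e) = 9150
m2: inner = H(29 03 fe e0 36 76) = 5d 59; tag = H(43 69 94 8a 5c 5d 59) = 8c50 ← matches
m3: inner = H(29 03 fe e0 36 41) = 5d 24; tag = H(43 69 94 8a 5c 5d 24) = 5750

2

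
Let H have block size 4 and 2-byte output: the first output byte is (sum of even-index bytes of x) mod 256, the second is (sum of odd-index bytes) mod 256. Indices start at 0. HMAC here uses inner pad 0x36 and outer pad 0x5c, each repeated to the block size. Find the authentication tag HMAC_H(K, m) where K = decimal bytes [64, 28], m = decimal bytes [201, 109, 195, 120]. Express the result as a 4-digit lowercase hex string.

Key decimal bytes [64, 28] = 40 1c is 2 bytes ≤ B = 4; zero-pad to 4 bytes: K' = 40 1c 00 00.
K' ⊕ ipad = 76 2a 36 36.  K' ⊕ opad = 1c 40 5c 5c.
Inner input = (K'⊕ipad) ∥ m = 76 2a 36 36 ∥ c9 6d c3 78.
Inner hash: even-index sum = 568 mod 256 = 56; odd-index sum = 325 mod 256 = 69 → 38 45.
Outer input = (K'⊕opad) ∥ inner = 1c 40 5c 5c ∥ 38 45.
Outer hash (tag): even-index sum = 176 mod 256 = 176; odd-index sum = 225 mod 256 = 225 → b0 e1.

b0e1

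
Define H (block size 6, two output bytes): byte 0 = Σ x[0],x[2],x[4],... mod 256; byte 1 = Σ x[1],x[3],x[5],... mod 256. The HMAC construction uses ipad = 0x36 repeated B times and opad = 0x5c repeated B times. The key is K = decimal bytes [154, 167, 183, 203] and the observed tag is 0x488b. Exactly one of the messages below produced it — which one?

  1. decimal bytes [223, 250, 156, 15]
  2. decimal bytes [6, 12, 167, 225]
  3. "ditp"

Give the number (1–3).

Key decimal bytes [154, 167, 183, 203] = 9a a7 b7 cb is 4 bytes ≤ B = 6; zero-pad to 6 bytes: K' = 9a a7 b7 cb 00 00.
K' ⊕ ipad = ac 91 81 fd 36 36; K' ⊕ opad = c6 fb eb 97 5c 5c.
m1: inner = H(ac 91 81 fd 36 36 df fa 9c 0f) = de cd; tag = H(c6 fb eb 97 5c 5c de cd) = ebbb
m2: inner = H(ac 91 81 fd 36 36 06 0c a7 e1) = 10 b1; tag = H(c6 fb eb 97 5c 5c 10 b1) = 1d9f
m3: inner = H(ac 91 81 fd 36 36 64 69 74 70) = 3b 9d; tag = H(c6 fb eb 97 5c 5c 3b 9d) = 488b ← matches

3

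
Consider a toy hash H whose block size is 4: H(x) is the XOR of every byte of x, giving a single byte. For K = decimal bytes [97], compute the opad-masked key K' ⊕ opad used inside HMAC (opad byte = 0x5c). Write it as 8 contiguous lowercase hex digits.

3d5c5c5c

Key decimal bytes [97] = 61 is 1 byte ≤ B = 4; zero-pad to 4 bytes: K' = 61 00 00 00.
XOR each byte with 0x5c: 61⊕5c=3d, 00⊕5c=5c, 00⊕5c=5c, 00⊕5c=5c.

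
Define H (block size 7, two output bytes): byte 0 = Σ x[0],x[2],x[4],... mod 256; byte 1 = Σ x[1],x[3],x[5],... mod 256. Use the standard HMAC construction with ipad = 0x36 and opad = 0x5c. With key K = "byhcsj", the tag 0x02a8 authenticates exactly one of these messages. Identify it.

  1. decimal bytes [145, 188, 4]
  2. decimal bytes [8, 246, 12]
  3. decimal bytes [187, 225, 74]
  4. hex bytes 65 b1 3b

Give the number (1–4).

Key "byhcsj" = 62 79 68 63 73 6a is 6 bytes ≤ B = 7; zero-pad to 7 bytes: K' = 62 79 68 63 73 6a 00.
K' ⊕ ipad = 54 4f 5e 55 45 5c 36; K' ⊕ opad = 3e 25 34 3f 2f 36 5c.
m1: inner = H(54 4f 5e 55 45 5c 36 91 bc 04) = e9 95; tag = H(3e 25 34 3f 2f 36 5c e9 95) = 9283
m2: inner = H(54 4f 5e 55 45 5c 36 08 f6 0c) = 23 14; tag = H(3e 25 34 3f 2f 36 5c 23 14) = 11bd
m3: inner = H(54 4f 5e 55 45 5c 36 bb e1 4a) = 0e 05; tag = H(3e 25 34 3f 2f 36 5c 0e 05) = 02a8 ← matches
m4: inner = H(54 4f 5e 55 45 5c 36 65 b1 3b) = de a0; tag = H(3e 25 34 3f 2f 36 5c de a0) = 9d78

3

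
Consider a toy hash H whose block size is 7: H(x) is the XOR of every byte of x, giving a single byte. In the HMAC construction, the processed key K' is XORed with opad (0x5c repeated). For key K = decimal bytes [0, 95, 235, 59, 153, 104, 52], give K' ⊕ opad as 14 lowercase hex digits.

5c03b767c53468

Key decimal bytes [0, 95, 235, 59, 153, 104, 52] = 00 5f eb 3b 99 68 34 is exactly B = 7 bytes: K' = 00 5f eb 3b 99 68 34.
XOR each byte with 0x5c: 00⊕5c=5c, 5f⊕5c=03, eb⊕5c=b7, 3b⊕5c=67, 99⊕5c=c5, 68⊕5c=34, 34⊕5c=68.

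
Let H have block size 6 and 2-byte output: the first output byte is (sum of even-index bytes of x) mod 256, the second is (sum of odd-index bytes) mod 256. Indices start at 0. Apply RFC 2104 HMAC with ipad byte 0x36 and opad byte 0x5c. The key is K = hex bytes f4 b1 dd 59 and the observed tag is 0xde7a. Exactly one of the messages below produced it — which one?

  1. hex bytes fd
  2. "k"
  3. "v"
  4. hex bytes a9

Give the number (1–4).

3

Key hex bytes f4 b1 dd 59 is 4 bytes ≤ B = 6; zero-pad to 6 bytes: K' = f4 b1 dd 59 00 00.
K' ⊕ ipad = c2 87 eb 6f 36 36; K' ⊕ opad = a8 ed 81 05 5c 5c.
m1: inner = H(c2 87 eb 6f 36 36 fd) = e0 2c; tag = H(a8 ed 81 05 5c 5c e0 2c) = 657a
m2: inner = H(c2 87 eb 6f 36 36 6b) = 4e 2c; tag = H(a8 ed 81 05 5c 5c 4e 2c) = d37a
m3: inner = H(c2 87 eb 6f 36 36 76) = 59 2c; tag = H(a8 ed 81 05 5c 5c 59 2c) = de7a ← matches
m4: inner = H(c2 87 eb 6f 36 36 a9) = 8c 2c; tag = H(a8 ed 81 05 5c 5c 8c 2c) = 117a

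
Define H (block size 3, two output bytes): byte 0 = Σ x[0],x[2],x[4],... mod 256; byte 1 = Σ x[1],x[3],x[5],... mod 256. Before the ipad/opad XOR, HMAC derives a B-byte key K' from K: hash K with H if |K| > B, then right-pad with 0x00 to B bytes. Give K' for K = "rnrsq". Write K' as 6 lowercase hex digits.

55e100

|K| = 5 > B = 3, so first hash the key.
H(K): even-index sum = 341 mod 256 = 85; odd-index sum = 225 mod 256 = 225 → 55 e1.
Zero-pad H(K) = 55 e1 to 3 bytes: K' = 55 e1 00.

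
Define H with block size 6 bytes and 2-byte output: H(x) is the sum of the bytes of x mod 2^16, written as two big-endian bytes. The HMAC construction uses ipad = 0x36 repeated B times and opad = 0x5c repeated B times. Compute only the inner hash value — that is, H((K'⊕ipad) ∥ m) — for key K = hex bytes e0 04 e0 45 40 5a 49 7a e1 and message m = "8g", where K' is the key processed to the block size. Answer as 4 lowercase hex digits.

Key hex bytes e0 04 e0 45 40 5a 49 7a e1 is 9 bytes > B = 6, so hash it first: H(key) = 04 47, then zero-pad to 6 bytes: K' = 04 47 00 00 00 00.
K' ⊕ ipad = 32 71 36 36 36 36.
Inner input = 32 71 36 36 36 36 ∥ 38 67.
Inner hash: sum = 50+113+54+54+54+54+56+103 = 538 → 02 1a.

021a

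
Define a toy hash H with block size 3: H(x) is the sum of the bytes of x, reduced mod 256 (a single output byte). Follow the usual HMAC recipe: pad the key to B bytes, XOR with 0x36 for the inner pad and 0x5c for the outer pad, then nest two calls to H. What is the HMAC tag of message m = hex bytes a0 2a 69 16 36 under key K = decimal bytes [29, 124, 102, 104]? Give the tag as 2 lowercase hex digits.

2f

Key decimal bytes [29, 124, 102, 104] = 1d 7c 66 68 is 4 bytes > B = 3, so hash it first: H(key) = 67, then zero-pad to 3 bytes: K' = 67 00 00.
K' ⊕ ipad = 51 36 36.  K' ⊕ opad = 3b 5c 5c.
Inner input = (K'⊕ipad) ∥ m = 51 36 36 ∥ a0 2a 69 16 36.
Inner hash: sum = 81+54+54+160+42+105+22+54 = 572; mod 256 = 60 → 3c.
Outer input = (K'⊕opad) ∥ inner = 3b 5c 5c ∥ 3c.
Outer hash (tag): sum = 59+92+92+60 = 303; mod 256 = 47 → 2f.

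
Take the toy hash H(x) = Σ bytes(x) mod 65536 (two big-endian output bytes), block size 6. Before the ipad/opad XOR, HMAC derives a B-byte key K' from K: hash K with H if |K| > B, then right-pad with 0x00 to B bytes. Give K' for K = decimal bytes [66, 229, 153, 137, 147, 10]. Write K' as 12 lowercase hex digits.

Key decimal bytes [66, 229, 153, 137, 147, 10] = 42 e5 99 89 93 0a is exactly B = 6 bytes: K' = 42 e5 99 89 93 0a.

42e59989930a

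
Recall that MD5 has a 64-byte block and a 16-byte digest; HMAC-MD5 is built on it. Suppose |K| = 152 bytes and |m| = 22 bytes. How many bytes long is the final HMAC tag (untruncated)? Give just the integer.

The tag is one MD5 digest: 16 bytes.

16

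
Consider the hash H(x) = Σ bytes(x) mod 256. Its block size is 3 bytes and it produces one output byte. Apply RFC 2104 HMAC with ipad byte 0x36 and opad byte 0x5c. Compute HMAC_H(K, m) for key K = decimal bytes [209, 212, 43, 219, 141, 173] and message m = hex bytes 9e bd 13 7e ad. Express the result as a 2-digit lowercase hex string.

49

Key decimal bytes [209, 212, 43, 219, 141, 173] = d1 d4 2b db 8d ad is 6 bytes > B = 3, so hash it first: H(key) = e5, then zero-pad to 3 bytes: K' = e5 00 00.
K' ⊕ ipad = d3 36 36.  K' ⊕ opad = b9 5c 5c.
Inner input = (K'⊕ipad) ∥ m = d3 36 36 ∥ 9e bd 13 7e ad.
Inner hash: sum = 211+54+54+158+189+19+126+173 = 984; mod 256 = 216 → d8.
Outer input = (K'⊕opad) ∥ inner = b9 5c 5c ∥ d8.
Outer hash (tag): sum = 185+92+92+216 = 585; mod 256 = 73 → 49.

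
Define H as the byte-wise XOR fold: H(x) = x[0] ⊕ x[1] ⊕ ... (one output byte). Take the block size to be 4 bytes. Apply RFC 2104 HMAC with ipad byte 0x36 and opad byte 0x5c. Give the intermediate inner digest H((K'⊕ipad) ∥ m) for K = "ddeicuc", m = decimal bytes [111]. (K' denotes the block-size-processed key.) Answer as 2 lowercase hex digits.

16

Key "ddeicuc" = 64 64 65 69 63 75 63 is 7 bytes > B = 4, so hash it first: H(key) = 79, then zero-pad to 4 bytes: K' = 79 00 00 00.
K' ⊕ ipad = 4f 36 36 36.
Inner input = 4f 36 36 36 ∥ 6f.
Inner hash: XOR 4f⊕36⊕36⊕36⊕6f = 16.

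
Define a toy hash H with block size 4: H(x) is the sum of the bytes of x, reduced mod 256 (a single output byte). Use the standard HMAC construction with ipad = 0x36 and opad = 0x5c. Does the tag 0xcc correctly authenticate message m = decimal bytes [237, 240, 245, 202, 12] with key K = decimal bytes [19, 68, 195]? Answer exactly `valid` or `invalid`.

Key decimal bytes [19, 68, 195] = 13 44 c3 is 3 bytes ≤ B = 4; zero-pad to 4 bytes: K' = 13 44 c3 00.
K' ⊕ ipad = 25 72 f5 36; K' ⊕ opad = 4f 18 9f 5c.
Inner hash: sum = 37+114+245+54+237+240+245+202+12 = 1386; mod 256 = 106 → 6a.
Outer hash (recomputed tag): sum = 79+24+159+92+106 = 460; mod 256 = 204 → cc.
Recomputed tag = cc; claimed = cc → match.

valid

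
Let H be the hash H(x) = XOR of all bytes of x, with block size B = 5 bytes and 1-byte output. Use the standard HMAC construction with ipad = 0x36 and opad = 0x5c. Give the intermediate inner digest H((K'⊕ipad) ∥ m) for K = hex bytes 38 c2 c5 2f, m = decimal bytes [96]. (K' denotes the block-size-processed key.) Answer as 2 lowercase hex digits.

Key hex bytes 38 c2 c5 2f is 4 bytes ≤ B = 5; zero-pad to 5 bytes: K' = 38 c2 c5 2f 00.
K' ⊕ ipad = 0e f4 f3 19 36.
Inner input = 0e f4 f3 19 36 ∥ 60.
Inner hash: XOR 0e⊕f4⊕f3⊕19⊕36⊕60 = 46.

46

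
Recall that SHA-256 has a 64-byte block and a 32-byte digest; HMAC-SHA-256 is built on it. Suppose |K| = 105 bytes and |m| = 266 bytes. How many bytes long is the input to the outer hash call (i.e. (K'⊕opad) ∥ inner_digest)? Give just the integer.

96

Key is 105 > 64 bytes, so it is hashed to 32 bytes then zero-padded to 64: |K'| = 64.
Outer input = (K'⊕opad) ∥ H(inner) → 64 + 32 = 96 bytes.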